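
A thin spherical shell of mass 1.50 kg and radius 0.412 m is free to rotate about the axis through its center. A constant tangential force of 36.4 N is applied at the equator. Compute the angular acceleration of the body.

I = (2/3)MR² = (2/3)(1.50)(0.412)² = 0.1697 kg·m².
τ = F R = (36.4)(0.412) = 15.00 N·m.
Newton's second law for rotation, τ = Iα, gives α = τ/I = 15.00/0.1697 = 88.35 rad/s².

α ≈ 88.3 rad/s²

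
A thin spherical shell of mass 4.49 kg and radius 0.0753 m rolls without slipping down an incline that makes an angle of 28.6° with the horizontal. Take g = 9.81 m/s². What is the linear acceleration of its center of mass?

a ≈ 2.82 m/s²

Translation along the incline: Mg sinθ − f = Ma.
Rotation about the center: fR = Iα with I = (2/3)MR². No-slip gives a = αR, so f = (I/R²)a = (2/3)M a.
Substituting: Mg sinθ = (1 + 0.6667)Ma, so a = g sinθ/(1 + 0.6667) = (9.81) sin 28.6° / 1.667 = 2.818 m/s².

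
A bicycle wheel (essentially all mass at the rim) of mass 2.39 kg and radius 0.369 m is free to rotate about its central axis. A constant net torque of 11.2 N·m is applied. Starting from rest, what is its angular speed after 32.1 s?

ω ≈ 1100 rad/s

I = MR² = (2.39)(0.369)² = 0.3254 kg·m².
α = τ/I = 11.2/0.3254 = 34.42 rad/s².
ω = ω₀ + αt = 0 + (34.42)(32.1) = 1105 rad/s.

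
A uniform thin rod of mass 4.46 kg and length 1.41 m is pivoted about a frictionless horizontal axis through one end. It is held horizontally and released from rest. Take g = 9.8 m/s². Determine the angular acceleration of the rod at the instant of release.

About the pivot, I = (1/3)ML² = (1/3)(4.46)(1.41)² = 2.956 kg·m².
The weight acts at the center, a distance L/2 = 0.7050 m from the pivot; τ = Mg(L/2) = 30.81 N·m.
α = τ/I = 30.81/2.956 = 10.43 rad/s².
(Equivalently α = (3g/(2L)) = 10.43 rad/s².)

α ≈ 10.4 rad/s²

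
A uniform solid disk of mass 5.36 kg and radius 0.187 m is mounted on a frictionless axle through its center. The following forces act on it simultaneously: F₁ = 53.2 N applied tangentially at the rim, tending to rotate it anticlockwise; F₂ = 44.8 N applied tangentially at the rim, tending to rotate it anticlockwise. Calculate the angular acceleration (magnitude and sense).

α ≈ 196 rad/s², anticlockwise

I = ½MR² = (1/2)(5.36)(0.187)² = 0.09372 kg·m².
Taking anticlockwise as positive: τ₁ = +(53.2)(0.187) = +9.948 N·m; τ₂ = +(44.8)(0.187) = +8.378 N·m.
Net torque τ = 18.33 N·m.
α = τ/I = 18.33/0.09372 = 195.5 rad/s².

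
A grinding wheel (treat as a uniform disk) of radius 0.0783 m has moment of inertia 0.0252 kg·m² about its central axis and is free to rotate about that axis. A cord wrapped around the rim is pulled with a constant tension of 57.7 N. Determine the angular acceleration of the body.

τ = F R = (57.7)(0.0783) = 4.518 N·m.
Newton's second law for rotation, τ = Iα, gives α = τ/I = 4.518/0.02520 = 179.3 rad/s².

α ≈ 179 rad/s²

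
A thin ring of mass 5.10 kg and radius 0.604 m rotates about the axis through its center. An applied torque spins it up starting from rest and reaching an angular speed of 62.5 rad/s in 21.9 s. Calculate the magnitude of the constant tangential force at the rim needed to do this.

I = MR² = (5.10)(0.604)² = 1.861 kg·m².
α = Δω/Δt = (62.5 − 0)/21.9 = 2.854 rad/s².
The required torque is τ = Iα = (1.861)(2.854) = 5.310 N·m.
A tangential force at the rim gives τ = FR, so F = τ/R = 5.310/0.604 = 8.791 N.

F ≈ 8.79 N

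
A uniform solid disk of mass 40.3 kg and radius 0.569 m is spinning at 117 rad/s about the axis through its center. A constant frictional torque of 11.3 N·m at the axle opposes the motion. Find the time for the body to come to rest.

t ≈ 67.5 s

I = ½MR² = (1/2)(40.3)(0.569)² = 6.524 kg·m².
The net torque has magnitude 11.3 N·m, opposing ω.
|α| = τ/I = 11.30/6.524 = 1.732 rad/s² (deceleration).
0 = ω₀ − |α|t ⇒ t = ω₀/|α| = 117/1.732 = 67.55 s.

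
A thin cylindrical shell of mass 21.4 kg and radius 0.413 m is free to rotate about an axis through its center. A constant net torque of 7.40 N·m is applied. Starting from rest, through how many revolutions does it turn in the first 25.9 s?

≈ 108 revolutions

I = MR² = (21.4)(0.413)² = 3.650 kg·m².
α = τ/I = 7.40/3.650 = 2.027 rad/s².
θ = ½αt² = ½(2.027)(25.9)² = 680.0 rad.
Revolutions = θ/(2π) = 108.2.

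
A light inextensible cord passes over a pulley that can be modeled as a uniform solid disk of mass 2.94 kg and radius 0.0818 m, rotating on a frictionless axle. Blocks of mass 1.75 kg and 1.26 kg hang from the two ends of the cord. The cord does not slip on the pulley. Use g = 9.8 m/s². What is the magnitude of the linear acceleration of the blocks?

I = ½MR² = (1/2)(2.94)(0.0818)² = 0.009836 kg·m².
Heavier block: m₁g − T₁ = m₁a. Lighter block: T₂ − m₂g = m₂a.
Pulley: (T₁ − T₂)R = Iα = I(a/R), so T₁ − T₂ = (I/R²)a = (1/2)M_p a = 1.470·a.
Adding the three: (m₁ − m₂)g = (m₁ + m₂ + 1.470)a, so a = (1.75 − 1.26)(9.8)/(1.75 + 1.26 + 1.470) = 1.072 m/s².

a ≈ 1.07 m/s²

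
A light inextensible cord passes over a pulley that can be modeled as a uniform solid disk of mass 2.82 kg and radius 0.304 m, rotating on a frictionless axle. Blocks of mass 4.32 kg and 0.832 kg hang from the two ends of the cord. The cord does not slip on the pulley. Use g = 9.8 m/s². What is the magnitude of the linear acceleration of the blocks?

I = ½MR² = (1/2)(2.82)(0.304)² = 0.1303 kg·m².
Heavier block: m₁g − T₁ = m₁a. Lighter block: T₂ − m₂g = m₂a.
Pulley: (T₁ − T₂)R = Iα = I(a/R), so T₁ − T₂ = (I/R²)a = (1/2)M_p a = 1.410·a.
Adding the three: (m₁ − m₂)g = (m₁ + m₂ + 1.410)a, so a = (4.32 − 0.832)(9.8)/(4.32 + 0.832 + 1.410) = 5.209 m/s².

a ≈ 5.21 m/s²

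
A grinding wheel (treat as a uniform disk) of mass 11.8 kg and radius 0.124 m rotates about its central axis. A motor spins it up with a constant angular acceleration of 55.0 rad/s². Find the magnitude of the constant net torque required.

I = ½MR² = (1/2)(11.8)(0.124)² = 0.09072 kg·m².
τ = Iα = (0.09072)(55.00) = 4.990 N·m.

τ ≈ 4.99 N·m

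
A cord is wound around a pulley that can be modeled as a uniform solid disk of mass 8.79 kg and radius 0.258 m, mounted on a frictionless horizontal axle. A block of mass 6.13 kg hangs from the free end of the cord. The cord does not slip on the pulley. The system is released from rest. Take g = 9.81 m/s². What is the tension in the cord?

T ≈ 25.1 N

I = ½MR² = (1/2)(8.79)(0.258)² = 0.2925 kg·m².
Block: mg − T = ma. Pulley: TR = Iα. No-slip: a = αR, so T = (I/R²)a = 4.395·a.
Then mg = (m + 4.395)a, so a = (6.13)(9.81)/(6.13 + 4.395) = 5.714 m/s².
T = 4.395·a = 25.11 N.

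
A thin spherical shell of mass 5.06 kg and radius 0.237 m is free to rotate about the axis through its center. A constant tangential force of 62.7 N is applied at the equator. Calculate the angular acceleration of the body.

I = (2/3)MR² = (2/3)(5.06)(0.237)² = 0.1895 kg·m².
τ = F R = (62.7)(0.237) = 14.86 N·m.
Newton's second law for rotation, τ = Iα, gives α = τ/I = 14.86/0.1895 = 78.43 rad/s².

α ≈ 78.4 rad/s²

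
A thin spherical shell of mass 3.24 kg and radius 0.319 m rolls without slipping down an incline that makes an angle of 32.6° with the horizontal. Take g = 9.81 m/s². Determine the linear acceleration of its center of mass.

a ≈ 3.17 m/s²

Translation along the incline: Mg sinθ − f = Ma.
Rotation about the center: fR = Iα with I = (2/3)MR². No-slip gives a = αR, so f = (I/R²)a = (2/3)M a.
Substituting: Mg sinθ = (1 + 0.6667)Ma, so a = g sinθ/(1 + 0.6667) = (9.81) sin 32.6° / 1.667 = 3.171 m/s².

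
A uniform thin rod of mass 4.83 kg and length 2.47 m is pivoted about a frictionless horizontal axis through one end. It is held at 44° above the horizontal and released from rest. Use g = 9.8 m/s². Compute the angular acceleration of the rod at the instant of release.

α ≈ 4.28 rad/s²

About the pivot, I = (1/3)ML² = (1/3)(4.83)(2.47)² = 9.822 kg·m².
The weight acts at the center, a distance L/2 = 1.235 m from the pivot; τ = Mg(L/2) cos 44° = 42.05 N·m.
α = τ/I = 42.05/9.822 = 4.281 rad/s².
(Equivalently α = (3g/(2L)) cos 44° = 4.281 rad/s².)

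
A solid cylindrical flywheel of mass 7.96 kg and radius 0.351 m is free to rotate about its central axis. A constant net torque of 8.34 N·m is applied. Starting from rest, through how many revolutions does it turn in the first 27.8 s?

≈ 1050 revolutions

I = ½MR² = (1/2)(7.96)(0.351)² = 0.4903 kg·m².
α = τ/I = 8.34/0.4903 = 17.01 rad/s².
θ = ½αt² = ½(17.01)(27.8)² = 6572 rad.
Revolutions = θ/(2π) = 1046.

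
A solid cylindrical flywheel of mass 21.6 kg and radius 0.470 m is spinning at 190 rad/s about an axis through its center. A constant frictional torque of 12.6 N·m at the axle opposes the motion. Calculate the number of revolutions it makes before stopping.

≈ 544 revolutions

I = ½MR² = (1/2)(21.6)(0.470)² = 2.386 kg·m².
The net torque has magnitude 12.6 N·m, opposing ω.
|α| = τ/I = 12.60/2.386 = 5.281 rad/s² (deceleration).
ω² = ω₀² − 2|α|θ with ω = 0 ⇒ θ = ω₀²/(2|α|) = 3418 rad = 543.9 rev.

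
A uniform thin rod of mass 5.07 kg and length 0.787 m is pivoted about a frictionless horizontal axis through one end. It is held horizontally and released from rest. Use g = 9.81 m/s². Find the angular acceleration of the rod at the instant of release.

α ≈ 18.7 rad/s²

About the pivot, I = (1/3)ML² = (1/3)(5.07)(0.787)² = 1.047 kg·m².
The weight acts at the center, a distance L/2 = 0.3935 m from the pivot; τ = Mg(L/2) = 19.57 N·m.
α = τ/I = 19.57/1.047 = 18.70 rad/s².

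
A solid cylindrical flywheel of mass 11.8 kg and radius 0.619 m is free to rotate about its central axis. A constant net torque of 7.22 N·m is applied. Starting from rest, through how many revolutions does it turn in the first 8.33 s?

≈ 17.6 revolutions

I = ½MR² = (1/2)(11.8)(0.619)² = 2.261 kg·m².
α = τ/I = 7.22/2.261 = 3.194 rad/s².
θ = ½αt² = ½(3.194)(8.33)² = 110.8 rad.
Revolutions = θ/(2π) = 17.64.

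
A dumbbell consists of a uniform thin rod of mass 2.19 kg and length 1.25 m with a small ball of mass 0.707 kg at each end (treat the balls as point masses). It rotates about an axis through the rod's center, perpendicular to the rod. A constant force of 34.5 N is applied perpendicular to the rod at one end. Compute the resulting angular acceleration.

α ≈ 25.7 rad/s²

I_rod = (1/12)ML² = (1/12)(2.19)(1.25)² = 0.2852 kg·m².
I_balls = 2·m·(L/2)² = 2(0.707)(0.6250)² = 0.5523 kg·m².
Total I = 0.8375 kg·m².
τ = F·(L/2) = (34.5)(0.625) = 21.56 N·m.
α = τ/I = 21.56/0.8375 = 25.75 rad/s².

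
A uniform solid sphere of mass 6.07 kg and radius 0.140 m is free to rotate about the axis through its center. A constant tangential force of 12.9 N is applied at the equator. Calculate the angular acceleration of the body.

I = (2/5)MR² = (2/5)(6.07)(0.140)² = 0.04759 kg·m².
τ = F R = (12.9)(0.140) = 1.806 N·m.
From τ = Iα: α = 1.806/0.04759 = 37.95 rad/s².

α ≈ 38.0 rad/s²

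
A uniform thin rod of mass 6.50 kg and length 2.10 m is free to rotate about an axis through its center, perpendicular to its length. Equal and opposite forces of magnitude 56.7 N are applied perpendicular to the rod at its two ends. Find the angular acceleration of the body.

I = (1/12)ML² = (1/12)(6.50)(2.10)² = 2.389 kg·m².
The couple gives τ = F·(L/2) + F·(L/2) = F L = (56.7)(2.10) = 119.1 N·m.
From τ = Iα: α = 119.1/2.389 = 49.85 rad/s².

α ≈ 49.8 rad/s²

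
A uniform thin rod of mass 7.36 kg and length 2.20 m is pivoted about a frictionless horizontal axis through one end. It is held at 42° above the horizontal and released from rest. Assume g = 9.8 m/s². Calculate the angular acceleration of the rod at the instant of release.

About the pivot, I = (1/3)ML² = (1/3)(7.36)(2.20)² = 11.87 kg·m².
The weight acts at the center, a distance L/2 = 1.100 m from the pivot; τ = Mg(L/2) cos 42° = 58.96 N·m.
α = τ/I = 58.96/11.87 = 4.966 rad/s².
(Equivalently α = (3g/(2L)) cos 42° = 4.966 rad/s².)

α ≈ 4.97 rad/s²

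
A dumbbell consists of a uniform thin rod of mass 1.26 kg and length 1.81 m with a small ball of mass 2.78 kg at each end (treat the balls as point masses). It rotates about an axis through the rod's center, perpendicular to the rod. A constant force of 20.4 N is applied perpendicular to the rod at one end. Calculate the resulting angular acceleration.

α ≈ 3.77 rad/s²

I_rod = (1/12)ML² = (1/12)(1.26)(1.81)² = 0.3440 kg·m².
I_balls = 2·m·(L/2)² = 2(2.78)(0.9050)² = 4.554 kg·m².
Total I = 4.898 kg·m².
τ = F·(L/2) = (20.4)(0.905) = 18.46 N·m.
α = τ/I = 18.46/4.898 = 3.769 rad/s².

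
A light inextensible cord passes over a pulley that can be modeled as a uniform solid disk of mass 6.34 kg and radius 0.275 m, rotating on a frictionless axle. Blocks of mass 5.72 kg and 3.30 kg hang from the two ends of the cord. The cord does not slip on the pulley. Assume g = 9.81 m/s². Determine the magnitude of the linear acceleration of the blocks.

I = ½MR² = (1/2)(6.34)(0.275)² = 0.2397 kg·m².
Heavier block: m₁g − T₁ = m₁a. Lighter block: T₂ − m₂g = m₂a.
Pulley: (T₁ − T₂)R = Iα = I(a/R), so T₁ − T₂ = (I/R²)a = (1/2)M_p a = 3.170·a.
Adding the three: (m₁ − m₂)g = (m₁ + m₂ + 3.170)a, so a = (5.72 − 3.30)(9.81)/(5.72 + 3.30 + 3.170) = 1.948 m/s².

a ≈ 1.95 m/s²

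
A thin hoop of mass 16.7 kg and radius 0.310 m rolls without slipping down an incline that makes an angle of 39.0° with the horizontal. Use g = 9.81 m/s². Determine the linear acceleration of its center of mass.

Translation along the incline: Mg sinθ − f = Ma.
Rotation about the center: fR = Iα with I = MR². No-slip gives a = αR, so f = (I/R²)a = M a.
Substituting: Mg sinθ = (1 + 1.000)Ma, so a = g sinθ/(1 + 1.000) = (9.81) sin 39.0° / 2.000 = 3.087 m/s².

a ≈ 3.09 m/s²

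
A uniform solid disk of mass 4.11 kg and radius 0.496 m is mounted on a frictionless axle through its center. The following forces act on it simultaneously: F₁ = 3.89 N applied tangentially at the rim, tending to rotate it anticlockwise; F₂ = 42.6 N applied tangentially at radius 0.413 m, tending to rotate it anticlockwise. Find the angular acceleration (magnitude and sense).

I = ½MR² = (1/2)(4.11)(0.496)² = 0.5056 kg·m².
Taking anticlockwise as positive: τ₁ = +(3.89)(0.496) = +1.929 N·m; τ₂ = +(42.6)(0.413) = +17.59 N·m.
Net torque τ = 19.52 N·m.
α = τ/I = 19.52/0.5056 = 38.62 rad/s².

α ≈ 38.6 rad/s², anticlockwise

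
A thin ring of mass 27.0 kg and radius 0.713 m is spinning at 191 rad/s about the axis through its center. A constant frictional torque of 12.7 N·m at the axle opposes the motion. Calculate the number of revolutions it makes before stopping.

I = MR² = (27.0)(0.713)² = 13.73 kg·m².
The net torque has magnitude 12.7 N·m, opposing ω.
|α| = τ/I = 12.70/13.73 = 0.9253 rad/s² (deceleration).
ω² = ω₀² − 2|α|θ with ω = 0 ⇒ θ = ω₀²/(2|α|) = 19710 rad = 3138 rev.

≈ 3140 revolutions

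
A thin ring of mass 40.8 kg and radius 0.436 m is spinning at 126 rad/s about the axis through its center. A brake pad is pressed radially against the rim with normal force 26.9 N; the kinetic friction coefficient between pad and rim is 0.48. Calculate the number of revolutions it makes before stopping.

≈ 1740 revolutions

I = MR² = (40.8)(0.436)² = 7.756 kg·m².
Friction force f = μN = (0.48)(26.9) = 12.91 N at the rim; torque magnitude τ = fR = 5.630 N·m, opposing ω.
|α| = τ/I = 5.630/7.756 = 0.7258 rad/s² (deceleration).
ω² = ω₀² − 2|α|θ with ω = 0 ⇒ θ = ω₀²/(2|α|) = 10940 rad = 1741 rev.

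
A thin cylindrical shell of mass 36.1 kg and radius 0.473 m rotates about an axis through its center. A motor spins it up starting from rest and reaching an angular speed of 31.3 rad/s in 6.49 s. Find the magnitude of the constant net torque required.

I = MR² = (36.1)(0.473)² = 8.077 kg·m².
α = Δω/Δt = (31.3 − 0)/6.49 = 4.823 rad/s².
τ = Iα = (8.077)(4.823) = 38.95 N·m.

τ ≈ 39.0 N·m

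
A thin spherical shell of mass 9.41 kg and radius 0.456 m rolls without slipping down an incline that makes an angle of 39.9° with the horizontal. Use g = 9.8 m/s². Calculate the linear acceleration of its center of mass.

a ≈ 3.77 m/s²

Translation along the incline: Mg sinθ − f = Ma.
Rotation about the center: fR = Iα with I = (2/3)MR². No-slip gives a = αR, so f = (I/R²)a = (2/3)M a.
Substituting: Mg sinθ = (1 + 0.6667)Ma, so a = g sinθ/(1 + 0.6667) = (9.8) sin 39.9° / 1.667 = 3.772 m/s².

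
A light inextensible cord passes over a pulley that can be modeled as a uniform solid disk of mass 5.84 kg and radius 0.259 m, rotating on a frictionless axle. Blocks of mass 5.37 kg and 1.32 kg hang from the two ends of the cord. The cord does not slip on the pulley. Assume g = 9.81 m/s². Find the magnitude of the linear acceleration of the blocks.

I = ½MR² = (1/2)(5.84)(0.259)² = 0.1959 kg·m².
Heavier block: m₁g − T₁ = m₁a. Lighter block: T₂ − m₂g = m₂a.
Pulley: (T₁ − T₂)R = Iα = I(a/R), so T₁ − T₂ = (I/R²)a = (1/2)M_p a = 2.920·a.
Adding the three: (m₁ − m₂)g = (m₁ + m₂ + 2.920)a, so a = (5.37 − 1.32)(9.81)/(5.37 + 1.32 + 2.920) = 4.134 m/s².

a ≈ 4.13 m/s²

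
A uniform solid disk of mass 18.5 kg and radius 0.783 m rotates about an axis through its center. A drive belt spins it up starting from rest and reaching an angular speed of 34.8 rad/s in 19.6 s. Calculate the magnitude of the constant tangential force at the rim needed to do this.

F ≈ 12.9 N

I = ½MR² = (1/2)(18.5)(0.783)² = 5.671 kg·m².
α = Δω/Δt = (34.8 − 0)/19.6 = 1.776 rad/s².
The required torque is τ = Iα = (5.671)(1.776) = 10.07 N·m.
A tangential force at the rim gives τ = FR, so F = τ/R = 10.07/0.783 = 12.86 N.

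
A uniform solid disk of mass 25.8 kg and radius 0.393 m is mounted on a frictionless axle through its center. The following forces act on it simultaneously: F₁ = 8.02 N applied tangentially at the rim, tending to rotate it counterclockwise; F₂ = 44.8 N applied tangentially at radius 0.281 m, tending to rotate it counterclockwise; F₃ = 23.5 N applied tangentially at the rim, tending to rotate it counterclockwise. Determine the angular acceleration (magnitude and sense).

I = ½MR² = (1/2)(25.8)(0.393)² = 1.992 kg·m².
Taking counterclockwise as positive: τ₁ = +(8.02)(0.393) = +3.152 N·m; τ₂ = +(44.8)(0.281) = +12.59 N·m; τ₃ = +(23.5)(0.393) = +9.236 N·m.
Net torque τ = 24.98 N·m.
α = τ/I = 24.98/1.992 = 12.54 rad/s².

α ≈ 12.5 rad/s², counterclockwise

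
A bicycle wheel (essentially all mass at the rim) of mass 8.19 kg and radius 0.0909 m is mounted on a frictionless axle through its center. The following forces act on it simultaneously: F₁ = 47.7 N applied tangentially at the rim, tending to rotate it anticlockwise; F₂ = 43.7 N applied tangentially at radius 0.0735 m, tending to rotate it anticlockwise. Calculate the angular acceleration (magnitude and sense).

α ≈ 112 rad/s², anticlockwise

I = MR² = (8.19)(0.0909)² = 0.06767 kg·m².
Taking anticlockwise as positive: τ₁ = +(47.7)(0.0909) = +4.336 N·m; τ₂ = +(43.7)(0.0735) = +3.212 N·m.
Net torque τ = 7.548 N·m.
α = τ/I = 7.548/0.06767 = 111.5 rad/s².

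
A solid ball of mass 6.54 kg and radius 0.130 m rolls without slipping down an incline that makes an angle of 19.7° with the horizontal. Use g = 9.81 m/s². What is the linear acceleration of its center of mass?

a ≈ 2.36 m/s²

Translation along the incline: Mg sinθ − f = Ma.
Rotation about the center: fR = Iα with I = (2/5)MR². No-slip gives a = αR, so f = (I/R²)a = (2/5)M a.
Substituting: Mg sinθ = (1 + 0.4000)Ma, so a = g sinθ/(1 + 0.4000) = (9.81) sin 19.7° / 1.400 = 2.362 m/s².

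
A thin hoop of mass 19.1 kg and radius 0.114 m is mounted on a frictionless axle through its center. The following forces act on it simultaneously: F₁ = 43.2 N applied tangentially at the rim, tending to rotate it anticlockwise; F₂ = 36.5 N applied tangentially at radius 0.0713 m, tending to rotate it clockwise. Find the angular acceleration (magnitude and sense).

I = MR² = (19.1)(0.114)² = 0.2482 kg·m².
Taking anticlockwise as positive: τ₁ = +(43.2)(0.114) = +4.925 N·m; τ₂ = −(36.5)(0.0713) = −2.602 N·m.
Net torque τ = 2.322 N·m.
α = τ/I = 2.322/0.2482 = 9.356 rad/s².

α ≈ 9.36 rad/s², anticlockwise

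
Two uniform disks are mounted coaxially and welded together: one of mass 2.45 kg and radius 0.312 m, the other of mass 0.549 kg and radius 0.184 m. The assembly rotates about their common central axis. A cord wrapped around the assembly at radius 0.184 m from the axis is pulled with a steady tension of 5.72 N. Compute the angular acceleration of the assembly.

α ≈ 8.19 rad/s²

I = ½M₁R₁² + ½M₂R₂² = ½(2.45)(0.312)² + ½(0.549)(0.184)² = 0.1285 kg·m².
τ = F r = (5.72)(0.184) = 1.052 N·m.
α = τ/I = 1.052/0.1285 = 8.188 rad/s².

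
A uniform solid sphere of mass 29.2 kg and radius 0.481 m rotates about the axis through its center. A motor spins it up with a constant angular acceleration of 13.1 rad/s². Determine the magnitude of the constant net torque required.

τ ≈ 35.4 N·m

I = (2/5)MR² = (2/5)(29.2)(0.481)² = 2.702 kg·m².
τ = Iα = (2.702)(13.10) = 35.40 N·m.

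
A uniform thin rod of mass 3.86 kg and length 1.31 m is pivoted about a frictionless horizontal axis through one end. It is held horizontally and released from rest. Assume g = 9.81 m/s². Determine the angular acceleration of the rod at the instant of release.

α ≈ 11.2 rad/s²

About the pivot, I = (1/3)ML² = (1/3)(3.86)(1.31)² = 2.208 kg·m².
The weight acts at the center, a distance L/2 = 0.6550 m from the pivot; τ = Mg(L/2) = 24.80 N·m.
α = τ/I = 24.80/2.208 = 11.23 rad/s².
(Equivalently α = (3g/(2L)) = 11.23 rad/s².)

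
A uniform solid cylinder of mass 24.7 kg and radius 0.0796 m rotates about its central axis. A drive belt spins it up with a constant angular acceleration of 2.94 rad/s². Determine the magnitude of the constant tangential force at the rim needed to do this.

I = ½MR² = (1/2)(24.7)(0.0796)² = 0.07825 kg·m².
The required torque is τ = Iα = (0.07825)(2.940) = 0.2301 N·m.
A tangential force at the rim gives τ = FR, so F = τ/R = 0.2301/0.0796 = 2.890 N.

F ≈ 2.89 N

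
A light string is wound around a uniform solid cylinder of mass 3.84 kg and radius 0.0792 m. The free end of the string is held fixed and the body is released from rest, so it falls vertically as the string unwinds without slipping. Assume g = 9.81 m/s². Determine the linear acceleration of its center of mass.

a ≈ 6.54 m/s²

Translation: Mg − T = Ma. Rotation about the center: TR = Iα with I = ½MR².
With a = αR: T = (I/R²)a = (1/2)M a, so Mg = (1 + 0.5000)Ma.
a = g/(1 + 0.5000) = 9.81/1.500 = 6.540 m/s².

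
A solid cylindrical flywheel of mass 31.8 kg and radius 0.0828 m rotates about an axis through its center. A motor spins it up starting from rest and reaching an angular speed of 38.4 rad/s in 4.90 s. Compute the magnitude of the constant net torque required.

I = ½MR² = (1/2)(31.8)(0.0828)² = 0.1090 kg·m².
α = Δω/Δt = (38.4 − 0)/4.90 = 7.837 rad/s².
τ = Iα = (0.1090)(7.837) = 0.8543 N·m.

τ ≈ 0.854 N·m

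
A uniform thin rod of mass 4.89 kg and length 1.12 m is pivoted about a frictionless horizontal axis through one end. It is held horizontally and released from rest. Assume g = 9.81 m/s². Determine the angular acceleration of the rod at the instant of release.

α ≈ 13.1 rad/s²

About the pivot, I = (1/3)ML² = (1/3)(4.89)(1.12)² = 2.045 kg·m².
The weight acts at the center, a distance L/2 = 0.5600 m from the pivot; τ = Mg(L/2) = 26.86 N·m.
α = τ/I = 26.86/2.045 = 13.14 rad/s².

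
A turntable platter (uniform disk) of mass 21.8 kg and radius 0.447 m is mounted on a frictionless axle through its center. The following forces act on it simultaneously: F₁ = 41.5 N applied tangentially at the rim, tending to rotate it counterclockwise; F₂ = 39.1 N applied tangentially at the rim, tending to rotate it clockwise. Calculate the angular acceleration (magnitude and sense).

α ≈ 0.493 rad/s², counterclockwise

I = ½MR² = (1/2)(21.8)(0.447)² = 2.178 kg·m².
Taking counterclockwise as positive: τ₁ = +(41.5)(0.447) = +18.55 N·m; τ₂ = −(39.1)(0.447) = −17.48 N·m.
Net torque τ = 1.073 N·m.
α = τ/I = 1.073/2.178 = 0.4926 rad/s².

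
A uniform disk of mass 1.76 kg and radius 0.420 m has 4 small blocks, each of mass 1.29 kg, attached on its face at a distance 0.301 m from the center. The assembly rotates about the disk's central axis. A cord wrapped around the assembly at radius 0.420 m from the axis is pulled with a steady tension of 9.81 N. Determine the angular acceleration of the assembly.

I_disk = ½MR² = ½(1.76)(0.420)² = 0.1552 kg·m².
I_blocks = 4·m·r² = 4(1.29)(0.301)² = 0.4675 kg·m².
Total I = 0.6227 kg·m².
τ = F r = (9.81)(0.420) = 4.120 N·m.
α = τ/I = 4.120/0.6227 = 6.616 rad/s².

α ≈ 6.62 rad/s²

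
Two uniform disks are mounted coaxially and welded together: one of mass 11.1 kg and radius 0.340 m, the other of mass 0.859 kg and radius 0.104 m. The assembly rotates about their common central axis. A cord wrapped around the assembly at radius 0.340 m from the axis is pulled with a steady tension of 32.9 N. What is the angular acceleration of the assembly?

I = ½M₁R₁² + ½M₂R₂² = ½(11.1)(0.340)² + ½(0.859)(0.104)² = 0.6462 kg·m².
τ = F r = (32.9)(0.340) = 11.19 N·m.
α = τ/I = 11.19/0.6462 = 17.31 rad/s².

α ≈ 17.3 rad/s²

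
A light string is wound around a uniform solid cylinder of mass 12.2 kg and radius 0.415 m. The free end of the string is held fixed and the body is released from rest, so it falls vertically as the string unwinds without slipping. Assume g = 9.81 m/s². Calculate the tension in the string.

Translation: Mg − T = Ma. Rotation about the center: TR = Iα with I = ½MR².
With a = αR: T = (I/R²)a = (1/2)M a, so Mg = (1 + 0.5000)Ma.
a = g/(1 + 0.5000) = 9.81/1.500 = 6.540 m/s².
T = 0.5000·M·a = (0.5000)(12.2)(6.540) = 39.89 N.

T ≈ 39.9 N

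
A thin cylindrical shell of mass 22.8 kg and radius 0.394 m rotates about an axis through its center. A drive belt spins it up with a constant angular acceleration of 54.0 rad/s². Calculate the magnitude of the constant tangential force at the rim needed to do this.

F ≈ 485 N

I = MR² = (22.8)(0.394)² = 3.539 kg·m².
The required torque is τ = Iα = (3.539)(54.00) = 191.1 N·m.
A tangential force at the rim gives τ = FR, so F = τ/R = 191.1/0.394 = 485.1 N.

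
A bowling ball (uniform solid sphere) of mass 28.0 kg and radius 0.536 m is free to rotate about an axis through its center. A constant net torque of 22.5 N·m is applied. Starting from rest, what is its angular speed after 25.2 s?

I = (2/5)MR² = (2/5)(28.0)(0.536)² = 3.218 kg·m².
α = τ/I = 22.5/3.218 = 6.993 rad/s².
ω = ω₀ + αt = 0 + (6.993)(25.2) = 176.2 rad/s.

ω ≈ 176 rad/s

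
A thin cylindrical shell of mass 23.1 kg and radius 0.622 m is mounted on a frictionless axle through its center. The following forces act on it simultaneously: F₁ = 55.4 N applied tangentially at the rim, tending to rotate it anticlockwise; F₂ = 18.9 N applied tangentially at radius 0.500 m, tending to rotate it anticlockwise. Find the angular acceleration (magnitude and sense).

α ≈ 4.91 rad/s², anticlockwise

I = MR² = (23.1)(0.622)² = 8.937 kg·m².
Taking anticlockwise as positive: τ₁ = +(55.4)(0.622) = +34.46 N·m; τ₂ = +(18.9)(0.500) = +9.450 N·m.
Net torque τ = 43.91 N·m.
α = τ/I = 43.91/8.937 = 4.913 rad/s².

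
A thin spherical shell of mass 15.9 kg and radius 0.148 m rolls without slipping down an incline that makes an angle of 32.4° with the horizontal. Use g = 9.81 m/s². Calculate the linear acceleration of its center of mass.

a ≈ 3.15 m/s²

Translation along the incline: Mg sinθ − f = Ma.
Rotation about the center: fR = Iα with I = (2/3)MR². No-slip gives a = αR, so f = (I/R²)a = (2/3)M a.
Substituting: Mg sinθ = (1 + 0.6667)Ma, so a = g sinθ/(1 + 0.6667) = (9.81) sin 32.4° / 1.667 = 3.154 m/s².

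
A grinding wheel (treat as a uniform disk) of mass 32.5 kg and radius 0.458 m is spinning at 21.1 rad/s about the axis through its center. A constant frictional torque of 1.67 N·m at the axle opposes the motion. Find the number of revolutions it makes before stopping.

≈ 72.3 revolutions

I = ½MR² = (1/2)(32.5)(0.458)² = 3.409 kg·m².
The net torque has magnitude 1.67 N·m, opposing ω.
|α| = τ/I = 1.670/3.409 = 0.4899 rad/s² (deceleration).
ω² = ω₀² − 2|α|θ with ω = 0 ⇒ θ = ω₀²/(2|α|) = 454.4 rad = 72.31 rev.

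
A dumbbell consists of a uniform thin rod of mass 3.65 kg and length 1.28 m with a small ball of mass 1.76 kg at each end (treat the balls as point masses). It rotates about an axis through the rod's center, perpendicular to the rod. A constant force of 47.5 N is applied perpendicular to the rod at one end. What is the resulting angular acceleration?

α ≈ 15.7 rad/s²

I_rod = (1/12)ML² = (1/12)(3.65)(1.28)² = 0.4983 kg·m².
I_balls = 2·m·(L/2)² = 2(1.76)(0.6400)² = 1.442 kg·m².
Total I = 1.940 kg·m².
τ = F·(L/2) = (47.5)(0.640) = 30.40 N·m.
α = τ/I = 30.40/1.940 = 15.67 rad/s².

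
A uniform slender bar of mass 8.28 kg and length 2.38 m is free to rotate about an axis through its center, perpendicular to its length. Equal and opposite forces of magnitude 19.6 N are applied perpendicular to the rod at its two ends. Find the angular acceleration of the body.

I = (1/12)ML² = (1/12)(8.28)(2.38)² = 3.908 kg·m².
The couple gives τ = F·(L/2) + F·(L/2) = F L = (19.6)(2.38) = 46.65 N·m.
Newton's second law for rotation, τ = Iα, gives α = τ/I = 46.65/3.908 = 11.94 rad/s².

α ≈ 11.9 rad/s²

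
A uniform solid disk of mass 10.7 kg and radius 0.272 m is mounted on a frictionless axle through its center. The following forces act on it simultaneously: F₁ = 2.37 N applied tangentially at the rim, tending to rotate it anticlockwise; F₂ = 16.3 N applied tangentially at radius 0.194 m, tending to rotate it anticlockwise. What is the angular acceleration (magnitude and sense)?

I = ½MR² = (1/2)(10.7)(0.272)² = 0.3958 kg·m².
Taking anticlockwise as positive: τ₁ = +(2.37)(0.272) = +0.6446 N·m; τ₂ = +(16.3)(0.194) = +3.162 N·m.
Net torque τ = 3.807 N·m.
α = τ/I = 3.807/0.3958 = 9.618 rad/s².

α ≈ 9.62 rad/s², anticlockwise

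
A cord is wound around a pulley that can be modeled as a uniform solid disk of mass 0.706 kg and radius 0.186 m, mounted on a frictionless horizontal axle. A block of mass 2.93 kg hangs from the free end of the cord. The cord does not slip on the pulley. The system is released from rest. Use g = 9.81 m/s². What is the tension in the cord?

T ≈ 3.09 N

I = ½MR² = (1/2)(0.706)(0.186)² = 0.01221 kg·m².
Block: mg − T = ma. Pulley: TR = Iα. No-slip: a = αR, so T = (I/R²)a = 0.3530·a.
Then mg = (m + 0.3530)a, so a = (2.93)(9.81)/(2.93 + 0.3530) = 8.755 m/s².
T = 0.3530·a = 3.091 N.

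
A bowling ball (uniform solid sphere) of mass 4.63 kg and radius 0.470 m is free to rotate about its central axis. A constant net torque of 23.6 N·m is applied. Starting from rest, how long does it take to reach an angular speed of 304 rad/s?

I = (2/5)MR² = (2/5)(4.63)(0.470)² = 0.4091 kg·m².
α = τ/I = 23.6/0.4091 = 57.69 rad/s².
ω = αt ⇒ t = ω/α = 304/57.69 = 5.270 s.

t ≈ 5.27 s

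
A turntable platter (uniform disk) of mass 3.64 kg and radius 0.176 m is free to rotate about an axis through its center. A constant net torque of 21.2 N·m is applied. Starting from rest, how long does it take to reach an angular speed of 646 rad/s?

I = ½MR² = (1/2)(3.64)(0.176)² = 0.05638 kg·m².
α = τ/I = 21.2/0.05638 = 376.0 rad/s².
ω = αt ⇒ t = ω/α = 646/376.0 = 1.718 s.

t ≈ 1.72 s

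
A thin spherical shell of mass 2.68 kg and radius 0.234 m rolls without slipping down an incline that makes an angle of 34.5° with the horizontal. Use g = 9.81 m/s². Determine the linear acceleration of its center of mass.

a ≈ 3.33 m/s²

Translation along the incline: Mg sinθ − f = Ma.
Rotation about the center: fR = Iα with I = (2/3)MR². No-slip gives a = αR, so f = (I/R²)a = (2/3)M a.
Substituting: Mg sinθ = (1 + 0.6667)Ma, so a = g sinθ/(1 + 0.6667) = (9.81) sin 34.5° / 1.667 = 3.334 m/s².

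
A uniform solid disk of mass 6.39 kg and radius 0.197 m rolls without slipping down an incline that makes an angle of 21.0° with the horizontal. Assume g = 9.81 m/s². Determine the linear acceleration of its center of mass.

Translation along the incline: Mg sinθ − f = Ma.
Rotation about the center: fR = Iα with I = ½MR². No-slip gives a = αR, so f = (I/R²)a = (1/2)M a.
Substituting: Mg sinθ = (1 + 0.5000)Ma, so a = g sinθ/(1 + 0.5000) = (9.81) sin 21.0° / 1.500 = 2.344 m/s².

a ≈ 2.34 m/s²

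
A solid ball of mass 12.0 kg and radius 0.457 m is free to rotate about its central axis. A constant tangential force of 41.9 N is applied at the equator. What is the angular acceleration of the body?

α ≈ 19.1 rad/s²

I = (2/5)MR² = (2/5)(12.0)(0.457)² = 1.002 kg·m².
τ = F R = (41.9)(0.457) = 19.15 N·m.
From τ = Iα: α = 19.15/1.002 = 19.10 rad/s².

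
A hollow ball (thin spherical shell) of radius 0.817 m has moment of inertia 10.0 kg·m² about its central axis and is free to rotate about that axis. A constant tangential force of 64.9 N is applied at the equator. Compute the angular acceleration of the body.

τ = F R = (64.9)(0.817) = 53.02 N·m.
From τ = Iα: α = 53.02/10.00 = 5.302 rad/s².

α ≈ 5.30 rad/s²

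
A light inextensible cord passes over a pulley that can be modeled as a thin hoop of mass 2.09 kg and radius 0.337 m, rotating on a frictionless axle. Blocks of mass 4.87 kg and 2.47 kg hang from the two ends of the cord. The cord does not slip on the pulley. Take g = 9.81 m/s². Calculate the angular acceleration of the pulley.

I = MR² = (2.09)(0.337)² = 0.2374 kg·m².
Heavier block: m₁g − T₁ = m₁a. Lighter block: T₂ − m₂g = m₂a.
Pulley: (T₁ − T₂)R = Iα = I(a/R), so T₁ − T₂ = (I/R²)a = 1·M_p a = 2.090·a.
Adding the three: (m₁ − m₂)g = (m₁ + m₂ + 2.090)a, so a = (4.87 − 2.47)(9.81)/(4.87 + 2.47 + 2.090) = 2.497 m/s².
α = a/R = 2.497/0.337 = 7.409 rad/s².

α ≈ 7.41 rad/s²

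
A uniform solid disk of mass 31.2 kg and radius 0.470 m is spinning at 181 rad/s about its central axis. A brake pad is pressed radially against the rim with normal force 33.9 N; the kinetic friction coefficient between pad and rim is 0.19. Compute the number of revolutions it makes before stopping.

≈ 2970 revolutions

I = ½MR² = (1/2)(31.2)(0.470)² = 3.446 kg·m².
Friction force f = μN = (0.19)(33.9) = 6.441 N at the rim; torque magnitude τ = fR = 3.027 N·m, opposing ω.
|α| = τ/I = 3.027/3.446 = 0.8785 rad/s² (deceleration).
ω² = ω₀² − 2|α|θ with ω = 0 ⇒ θ = ω₀²/(2|α|) = 18650 rad = 2968 rev.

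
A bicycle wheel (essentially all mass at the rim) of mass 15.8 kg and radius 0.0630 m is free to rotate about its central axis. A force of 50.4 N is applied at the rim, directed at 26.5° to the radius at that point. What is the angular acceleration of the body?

α ≈ 22.6 rad/s²

I = MR² = (15.8)(0.0630)² = 0.06271 kg·m².
Only the tangential component produces torque: τ = F R sinθ = (50.4)(0.0630) sin 26.5° = 1.417 N·m.
From τ = Iα: α = 1.417/0.06271 = 22.59 rad/s².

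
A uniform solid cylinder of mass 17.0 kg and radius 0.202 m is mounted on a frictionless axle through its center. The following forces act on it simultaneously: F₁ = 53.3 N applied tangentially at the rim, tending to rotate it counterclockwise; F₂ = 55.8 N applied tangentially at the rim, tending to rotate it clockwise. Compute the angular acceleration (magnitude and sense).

I = ½MR² = (1/2)(17.0)(0.202)² = 0.3468 kg·m².
Taking counterclockwise as positive: τ₁ = +(53.3)(0.202) = +10.77 N·m; τ₂ = −(55.8)(0.202) = −11.27 N·m.
Net torque τ = -0.5050 N·m.
α = τ/I = -0.5050/0.3468 = -1.456 rad/s².

α ≈ 1.46 rad/s², clockwise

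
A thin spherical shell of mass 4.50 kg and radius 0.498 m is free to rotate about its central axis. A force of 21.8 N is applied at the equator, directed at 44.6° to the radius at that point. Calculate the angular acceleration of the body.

α ≈ 10.2 rad/s²

I = (2/3)MR² = (2/3)(4.50)(0.498)² = 0.7440 kg·m².
Only the tangential component produces torque: τ = F R sinθ = (21.8)(0.498) sin 44.6° = 7.623 N·m.
From τ = Iα: α = 7.623/0.7440 = 10.25 rad/s².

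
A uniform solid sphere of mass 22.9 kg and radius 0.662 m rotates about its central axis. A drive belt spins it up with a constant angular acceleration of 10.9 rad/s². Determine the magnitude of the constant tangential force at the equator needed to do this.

F ≈ 66.1 N

I = (2/5)MR² = (2/5)(22.9)(0.662)² = 4.014 kg·m².
The required torque is τ = Iα = (4.014)(10.90) = 43.76 N·m.
A tangential force at the equator gives τ = FR, so F = τ/R = 43.76/0.662 = 66.10 N.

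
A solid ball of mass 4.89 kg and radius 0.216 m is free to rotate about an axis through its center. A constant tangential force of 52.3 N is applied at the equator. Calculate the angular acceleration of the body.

α ≈ 124 rad/s²

I = (2/5)MR² = (2/5)(4.89)(0.216)² = 0.09126 kg·m².
τ = F R = (52.3)(0.216) = 11.30 N·m.
Newton's second law for rotation, τ = Iα, gives α = τ/I = 11.30/0.09126 = 123.8 rad/s².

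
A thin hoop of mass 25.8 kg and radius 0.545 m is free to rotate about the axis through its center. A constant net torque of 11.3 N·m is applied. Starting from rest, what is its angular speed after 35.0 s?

ω ≈ 51.6 rad/s

I = MR² = (25.8)(0.545)² = 7.663 kg·m².
α = τ/I = 11.3/7.663 = 1.475 rad/s².
ω = ω₀ + αt = 0 + (1.475)(35.0) = 51.61 rad/s.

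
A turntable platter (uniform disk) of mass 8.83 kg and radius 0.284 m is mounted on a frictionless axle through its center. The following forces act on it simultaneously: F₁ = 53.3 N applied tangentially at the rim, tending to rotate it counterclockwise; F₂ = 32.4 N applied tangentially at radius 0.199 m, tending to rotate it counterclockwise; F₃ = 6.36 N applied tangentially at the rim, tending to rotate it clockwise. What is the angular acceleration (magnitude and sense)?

I = ½MR² = (1/2)(8.83)(0.284)² = 0.3561 kg·m².
Taking counterclockwise as positive: τ₁ = +(53.3)(0.284) = +15.14 N·m; τ₂ = +(32.4)(0.199) = +6.448 N·m; τ₃ = −(6.36)(0.284) = −1.806 N·m.
Net torque τ = 19.78 N·m.
α = τ/I = 19.78/0.3561 = 55.54 rad/s².

α ≈ 55.5 rad/s², counterclockwise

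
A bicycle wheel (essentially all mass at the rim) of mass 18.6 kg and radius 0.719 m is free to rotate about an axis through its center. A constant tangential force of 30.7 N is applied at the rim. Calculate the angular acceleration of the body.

α ≈ 2.30 rad/s²

I = MR² = (18.6)(0.719)² = 9.615 kg·m².
τ = F R = (30.7)(0.719) = 22.07 N·m.
From τ = Iα: α = 22.07/9.615 = 2.296 rad/s².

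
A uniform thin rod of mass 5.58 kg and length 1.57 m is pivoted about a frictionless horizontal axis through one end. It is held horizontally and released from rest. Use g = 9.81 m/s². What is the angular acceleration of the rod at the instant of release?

α ≈ 9.37 rad/s²

About the pivot, I = (1/3)ML² = (1/3)(5.58)(1.57)² = 4.585 kg·m².
The weight acts at the center, a distance L/2 = 0.7850 m from the pivot; τ = Mg(L/2) = 42.97 N·m.
α = τ/I = 42.97/4.585 = 9.373 rad/s².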